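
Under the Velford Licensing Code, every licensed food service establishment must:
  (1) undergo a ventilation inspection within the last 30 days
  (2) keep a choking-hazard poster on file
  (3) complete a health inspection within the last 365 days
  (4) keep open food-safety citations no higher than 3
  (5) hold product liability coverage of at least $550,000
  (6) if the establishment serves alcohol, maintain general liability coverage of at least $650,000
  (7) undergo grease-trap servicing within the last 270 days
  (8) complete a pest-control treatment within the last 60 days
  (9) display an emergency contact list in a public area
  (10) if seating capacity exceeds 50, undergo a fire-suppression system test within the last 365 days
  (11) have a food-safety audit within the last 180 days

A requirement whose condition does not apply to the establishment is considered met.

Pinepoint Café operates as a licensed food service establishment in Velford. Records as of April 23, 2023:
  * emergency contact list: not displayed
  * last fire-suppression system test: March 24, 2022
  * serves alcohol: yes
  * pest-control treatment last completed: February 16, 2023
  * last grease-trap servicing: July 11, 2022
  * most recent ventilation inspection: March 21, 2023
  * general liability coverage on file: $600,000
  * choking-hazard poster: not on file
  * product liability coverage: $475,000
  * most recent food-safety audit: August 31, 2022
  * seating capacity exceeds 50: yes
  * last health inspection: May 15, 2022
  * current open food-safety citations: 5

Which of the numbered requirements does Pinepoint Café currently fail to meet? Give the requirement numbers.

1. ventilation inspection 33 days ago vs limit 30 → not met
2. choking-hazard poster absent → not met
3. health inspection 343 days ago vs limit 365 → met
4. open food-safety citations 5 > 3 → not met
5. product liability coverage $475,000 < $550,000 → not met
6. condition 'serves alcohol' holds; general liability coverage $600,000 < $650,000 → not met
7. grease-trap servicing 286 days ago vs limit 270 → not met
8. pest-control treatment 66 days ago vs limit 60 → not met
9. emergency contact list absent → not met
10. condition 'seating capacity exceeds 50' holds; fire-suppression system test 395 days ago vs limit 365 → not met
11. food-safety audit 235 days ago vs limit 180 → not met
Not met: 1, 2, 4, 5, 6, 7, 8, 9, 10, 11

1, 2, 4, 5, 6, 7, 8, 9, 10, 11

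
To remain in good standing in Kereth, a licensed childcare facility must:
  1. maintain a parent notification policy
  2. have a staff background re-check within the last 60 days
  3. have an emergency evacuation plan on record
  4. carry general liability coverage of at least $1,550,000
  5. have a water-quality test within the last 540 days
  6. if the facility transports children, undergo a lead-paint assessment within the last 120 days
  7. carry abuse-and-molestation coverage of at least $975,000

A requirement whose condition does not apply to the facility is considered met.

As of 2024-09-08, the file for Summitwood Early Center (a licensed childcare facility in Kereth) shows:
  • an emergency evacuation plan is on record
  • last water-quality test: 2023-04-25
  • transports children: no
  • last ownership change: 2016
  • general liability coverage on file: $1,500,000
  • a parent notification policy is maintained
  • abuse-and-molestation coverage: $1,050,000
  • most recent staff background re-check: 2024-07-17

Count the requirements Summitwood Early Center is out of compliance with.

1

1. parent notification policy present → met
2. staff background re-check 53 days ago vs limit 60 → met
3. emergency evacuation plan present → met
4. general liability coverage $1,500,000 < $1,550,000 → not met
5. water-quality test 502 days ago vs limit 540 → met
6. condition 'transports children' does not hold → requirement n/a → met
7. abuse-and-molestation coverage $1,050,000 ≥ $975,000 → met
Not met: 1 of 7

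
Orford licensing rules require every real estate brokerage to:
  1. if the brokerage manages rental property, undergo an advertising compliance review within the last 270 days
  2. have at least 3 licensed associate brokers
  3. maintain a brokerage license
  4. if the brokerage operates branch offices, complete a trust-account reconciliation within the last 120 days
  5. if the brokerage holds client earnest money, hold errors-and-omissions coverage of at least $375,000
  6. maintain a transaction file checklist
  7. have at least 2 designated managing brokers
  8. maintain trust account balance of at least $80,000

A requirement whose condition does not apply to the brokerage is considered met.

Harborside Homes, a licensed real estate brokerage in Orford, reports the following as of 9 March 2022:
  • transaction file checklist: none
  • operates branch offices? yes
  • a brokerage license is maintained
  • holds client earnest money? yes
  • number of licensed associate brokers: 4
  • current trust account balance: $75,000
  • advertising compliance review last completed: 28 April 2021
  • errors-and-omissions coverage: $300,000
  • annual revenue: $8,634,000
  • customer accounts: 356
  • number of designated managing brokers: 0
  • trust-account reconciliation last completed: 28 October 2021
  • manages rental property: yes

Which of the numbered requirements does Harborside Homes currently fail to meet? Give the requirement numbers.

1, 4, 5, 6, 7, 8

1. condition 'manages rental property' holds; advertising compliance review 315 days ago vs limit 270 → not met
2. licensed associate brokers 4 ≥ 3 → met
3. brokerage license present → met
4. condition 'operates branch offices' holds; trust-account reconciliation 132 days ago vs limit 120 → not met
5. condition 'holds client earnest money' holds; errors-and-omissions coverage $300,000 < $375,000 → not met
6. transaction file checklist absent → not met
7. designated managing brokers 0 < 2 → not met
8. trust account balance $75,000 < $80,000 → not met
Not met: 1, 4, 5, 6, 7, 8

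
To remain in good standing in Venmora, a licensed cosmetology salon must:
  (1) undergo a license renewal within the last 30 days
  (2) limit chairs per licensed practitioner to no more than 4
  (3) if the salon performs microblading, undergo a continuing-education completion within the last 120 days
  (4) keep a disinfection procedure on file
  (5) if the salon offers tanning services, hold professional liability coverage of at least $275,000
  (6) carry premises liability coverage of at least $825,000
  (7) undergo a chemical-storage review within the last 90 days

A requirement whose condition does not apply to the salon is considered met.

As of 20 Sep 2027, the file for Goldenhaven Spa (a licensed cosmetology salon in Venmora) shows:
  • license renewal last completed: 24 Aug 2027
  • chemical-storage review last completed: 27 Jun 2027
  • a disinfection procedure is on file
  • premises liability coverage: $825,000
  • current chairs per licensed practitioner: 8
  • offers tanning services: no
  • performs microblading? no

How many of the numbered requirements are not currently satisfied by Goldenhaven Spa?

1. license renewal 27 days ago vs limit 30 → met
2. chairs per licensed practitioner 8 > 4 → not met
3. condition 'performs microblading' does not hold → requirement n/a → met
4. disinfection procedure present → met
5. condition 'offers tanning services' does not hold → requirement n/a → met
6. premises liability coverage $825,000 ≥ $825,000 → met
7. chemical-storage review 85 days ago vs limit 90 → met
Not met: 1 of 7

1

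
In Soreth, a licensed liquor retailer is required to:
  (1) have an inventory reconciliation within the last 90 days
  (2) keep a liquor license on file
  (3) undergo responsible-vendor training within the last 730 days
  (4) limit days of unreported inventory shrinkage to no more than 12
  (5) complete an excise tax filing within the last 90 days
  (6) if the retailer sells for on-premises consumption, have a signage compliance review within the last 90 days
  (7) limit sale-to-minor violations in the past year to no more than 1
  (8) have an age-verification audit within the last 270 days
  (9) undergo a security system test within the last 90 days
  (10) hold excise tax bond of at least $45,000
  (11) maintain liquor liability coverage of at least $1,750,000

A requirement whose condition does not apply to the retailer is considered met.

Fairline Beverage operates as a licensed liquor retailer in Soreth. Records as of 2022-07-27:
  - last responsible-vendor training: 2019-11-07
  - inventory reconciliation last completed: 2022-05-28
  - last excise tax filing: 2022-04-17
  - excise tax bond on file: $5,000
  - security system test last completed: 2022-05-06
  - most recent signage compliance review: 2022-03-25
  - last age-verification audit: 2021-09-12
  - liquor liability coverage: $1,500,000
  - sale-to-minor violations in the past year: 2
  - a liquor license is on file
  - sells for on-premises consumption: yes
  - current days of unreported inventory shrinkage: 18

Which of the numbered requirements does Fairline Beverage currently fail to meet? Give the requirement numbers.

3, 4, 5, 6, 7, 8, 10, 11

1. inventory reconciliation 60 days ago vs limit 90 → met
2. liquor license present → met
3. responsible-vendor training 993 days ago vs limit 730 → not met
4. days of unreported inventory shrinkage 18 > 12 → not met
5. excise tax filing 101 days ago vs limit 90 → not met
6. condition 'sells for on-premises consumption' holds; signage compliance review 124 days ago vs limit 90 → not met
7. sale-to-minor violations in the past year 2 > 1 → not met
8. age-verification audit 318 days ago vs limit 270 → not met
9. security system test 82 days ago vs limit 90 → met
10. excise tax bond $5,000 < $45,000 → not met
11. liquor liability coverage $1,500,000 < $1,750,000 → not met
Not met: 3, 4, 5, 6, 7, 8, 10, 11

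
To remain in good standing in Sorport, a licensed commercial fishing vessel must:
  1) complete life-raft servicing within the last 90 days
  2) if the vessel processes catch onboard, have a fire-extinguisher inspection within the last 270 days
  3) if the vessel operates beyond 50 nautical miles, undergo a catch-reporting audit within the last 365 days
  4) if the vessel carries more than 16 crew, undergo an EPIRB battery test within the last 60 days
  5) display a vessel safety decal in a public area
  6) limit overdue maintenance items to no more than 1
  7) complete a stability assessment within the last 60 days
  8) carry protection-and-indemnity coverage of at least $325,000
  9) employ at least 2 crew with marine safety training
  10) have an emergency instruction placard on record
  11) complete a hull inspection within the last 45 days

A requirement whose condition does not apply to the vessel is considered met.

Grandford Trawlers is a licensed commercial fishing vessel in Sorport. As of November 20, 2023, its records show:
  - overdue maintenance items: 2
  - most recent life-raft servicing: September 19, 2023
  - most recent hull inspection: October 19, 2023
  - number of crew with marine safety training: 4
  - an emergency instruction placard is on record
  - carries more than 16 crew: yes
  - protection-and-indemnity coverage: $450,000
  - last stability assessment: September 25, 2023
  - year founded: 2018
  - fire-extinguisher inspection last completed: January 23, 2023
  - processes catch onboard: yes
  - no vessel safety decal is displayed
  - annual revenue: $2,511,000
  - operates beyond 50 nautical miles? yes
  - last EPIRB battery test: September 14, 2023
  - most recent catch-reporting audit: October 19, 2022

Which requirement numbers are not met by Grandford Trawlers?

2, 3, 4, 5, 6

1. life-raft servicing 62 days ago vs limit 90 → met
2. condition 'processes catch onboard' holds; fire-extinguisher inspection 301 days ago vs limit 270 → not met
3. condition 'operates beyond 50 nautical miles' holds; catch-reporting audit 397 days ago vs limit 365 → not met
4. condition 'carries more than 16 crew' holds; EPIRB battery test 67 days ago vs limit 60 → not met
5. vessel safety decal absent → not met
6. overdue maintenance items 2 > 1 → not met
7. stability assessment 56 days ago vs limit 60 → met
8. protection-and-indemnity coverage $450,000 ≥ $325,000 → met
9. crew with marine safety training 4 ≥ 2 → met
10. emergency instruction placard present → met
11. hull inspection 32 days ago vs limit 45 → met
Not met: 2, 3, 4, 5, 6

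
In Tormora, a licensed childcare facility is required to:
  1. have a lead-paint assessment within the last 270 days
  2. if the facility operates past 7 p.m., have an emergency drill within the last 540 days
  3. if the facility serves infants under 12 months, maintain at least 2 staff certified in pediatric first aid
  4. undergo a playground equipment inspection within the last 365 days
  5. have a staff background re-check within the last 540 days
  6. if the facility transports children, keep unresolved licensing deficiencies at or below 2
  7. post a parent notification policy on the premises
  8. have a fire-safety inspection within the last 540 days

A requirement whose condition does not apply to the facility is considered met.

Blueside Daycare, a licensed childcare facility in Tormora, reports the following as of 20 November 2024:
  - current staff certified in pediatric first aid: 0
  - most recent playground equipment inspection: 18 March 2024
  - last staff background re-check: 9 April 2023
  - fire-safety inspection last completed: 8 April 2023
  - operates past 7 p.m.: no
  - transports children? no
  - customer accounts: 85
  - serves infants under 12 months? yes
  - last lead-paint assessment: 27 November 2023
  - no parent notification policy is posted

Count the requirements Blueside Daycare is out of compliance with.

1. lead-paint assessment 359 days ago vs limit 270 → not met
2. condition 'operates past 7 p.m.' does not hold → requirement n/a → met
3. condition 'serves infants under 12 months' holds; staff certified in pediatric first aid 0 < 2 → not met
4. playground equipment inspection 247 days ago vs limit 365 → met
5. staff background re-check 591 days ago vs limit 540 → not met
6. condition 'transports children' does not hold → requirement n/a → met
7. parent notification policy absent → not met
8. fire-safety inspection 592 days ago vs limit 540 → not met
Not met: 5 of 8

5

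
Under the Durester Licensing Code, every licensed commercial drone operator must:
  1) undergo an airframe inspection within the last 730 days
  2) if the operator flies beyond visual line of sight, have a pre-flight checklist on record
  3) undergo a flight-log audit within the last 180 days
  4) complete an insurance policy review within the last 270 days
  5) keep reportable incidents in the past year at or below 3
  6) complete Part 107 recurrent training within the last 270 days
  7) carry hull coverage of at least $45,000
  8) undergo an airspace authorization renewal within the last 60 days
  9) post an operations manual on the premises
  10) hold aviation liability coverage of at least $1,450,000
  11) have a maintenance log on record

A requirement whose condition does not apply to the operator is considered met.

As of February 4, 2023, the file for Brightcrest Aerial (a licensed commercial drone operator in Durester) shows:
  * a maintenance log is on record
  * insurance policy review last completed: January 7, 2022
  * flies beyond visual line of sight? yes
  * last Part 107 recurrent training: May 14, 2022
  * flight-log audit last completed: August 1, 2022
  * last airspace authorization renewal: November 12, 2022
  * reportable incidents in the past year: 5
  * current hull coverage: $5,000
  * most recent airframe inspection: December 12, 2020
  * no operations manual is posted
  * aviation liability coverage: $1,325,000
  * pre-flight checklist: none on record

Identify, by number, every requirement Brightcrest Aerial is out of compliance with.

1. airframe inspection 784 days ago vs limit 730 → not met
2. condition 'flies beyond visual line of sight' holds; pre-flight checklist absent → not met
3. flight-log audit 187 days ago vs limit 180 → not met
4. insurance policy review 393 days ago vs limit 270 → not met
5. reportable incidents in the past year 5 > 3 → not met
6. Part 107 recurrent training 266 days ago vs limit 270 → met
7. hull coverage $5,000 < $45,000 → not met
8. airspace authorization renewal 84 days ago vs limit 60 → not met
9. operations manual absent → not met
10. aviation liability coverage $1,325,000 < $1,450,000 → not met
11. maintenance log present → met
Not met: 1, 2, 3, 4, 5, 7, 8, 9, 10

1, 2, 3, 4, 5, 7, 8, 9, 10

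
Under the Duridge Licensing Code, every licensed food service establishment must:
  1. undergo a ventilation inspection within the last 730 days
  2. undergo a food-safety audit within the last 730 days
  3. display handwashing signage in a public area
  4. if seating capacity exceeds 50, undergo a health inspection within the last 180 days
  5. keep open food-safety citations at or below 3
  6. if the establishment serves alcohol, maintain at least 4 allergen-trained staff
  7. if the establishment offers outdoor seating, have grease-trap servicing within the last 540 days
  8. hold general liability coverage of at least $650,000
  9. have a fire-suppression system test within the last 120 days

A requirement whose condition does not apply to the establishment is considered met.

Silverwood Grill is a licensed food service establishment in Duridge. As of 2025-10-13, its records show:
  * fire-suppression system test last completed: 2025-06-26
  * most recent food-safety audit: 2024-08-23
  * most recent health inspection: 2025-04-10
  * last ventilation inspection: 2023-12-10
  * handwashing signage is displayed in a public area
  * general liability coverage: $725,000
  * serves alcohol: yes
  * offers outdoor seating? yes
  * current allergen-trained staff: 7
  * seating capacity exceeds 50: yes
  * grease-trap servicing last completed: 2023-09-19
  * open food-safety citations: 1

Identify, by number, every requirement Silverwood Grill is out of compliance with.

4, 7

1. ventilation inspection 673 days ago vs limit 730 → met
2. food-safety audit 416 days ago vs limit 730 → met
3. handwashing signage present → met
4. condition 'seating capacity exceeds 50' holds; health inspection 186 days ago vs limit 180 → not met
5. open food-safety citations 1 ≤ 3 → met
6. condition 'serves alcohol' holds; allergen-trained staff 7 ≥ 4 → met
7. condition 'offers outdoor seating' holds; grease-trap servicing 755 days ago vs limit 540 → not met
8. general liability coverage $725,000 ≥ $650,000 → met
9. fire-suppression system test 109 days ago vs limit 120 → met
Not met: 4, 7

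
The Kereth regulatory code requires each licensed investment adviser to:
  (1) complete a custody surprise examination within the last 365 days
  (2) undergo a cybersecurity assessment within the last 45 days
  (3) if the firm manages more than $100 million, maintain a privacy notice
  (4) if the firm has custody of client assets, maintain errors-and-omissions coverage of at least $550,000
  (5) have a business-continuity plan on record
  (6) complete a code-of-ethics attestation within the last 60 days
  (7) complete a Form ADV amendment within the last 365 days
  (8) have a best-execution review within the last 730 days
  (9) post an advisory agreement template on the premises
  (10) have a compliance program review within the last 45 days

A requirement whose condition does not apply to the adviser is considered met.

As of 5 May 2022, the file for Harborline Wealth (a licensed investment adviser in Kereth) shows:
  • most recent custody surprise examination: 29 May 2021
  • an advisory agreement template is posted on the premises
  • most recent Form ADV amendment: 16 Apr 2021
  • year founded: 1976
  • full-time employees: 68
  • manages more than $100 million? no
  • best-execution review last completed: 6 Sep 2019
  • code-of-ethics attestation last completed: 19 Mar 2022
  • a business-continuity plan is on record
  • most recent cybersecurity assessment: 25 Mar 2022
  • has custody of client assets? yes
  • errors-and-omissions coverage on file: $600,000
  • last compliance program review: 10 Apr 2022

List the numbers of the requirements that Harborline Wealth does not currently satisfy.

1. custody surprise examination 341 days ago vs limit 365 → met
2. cybersecurity assessment 41 days ago vs limit 45 → met
3. condition 'manages more than $100 million' does not hold → requirement n/a → met
4. condition 'has custody of client assets' holds; errors-and-omissions coverage $600,000 ≥ $550,000 → met
5. business-continuity plan present → met
6. code-of-ethics attestation 47 days ago vs limit 60 → met
7. Form ADV amendment 384 days ago vs limit 365 → not met
8. best-execution review 972 days ago vs limit 730 → not met
9. advisory agreement template present → met
10. compliance program review 25 days ago vs limit 45 → met
Not met: 7, 8

7, 8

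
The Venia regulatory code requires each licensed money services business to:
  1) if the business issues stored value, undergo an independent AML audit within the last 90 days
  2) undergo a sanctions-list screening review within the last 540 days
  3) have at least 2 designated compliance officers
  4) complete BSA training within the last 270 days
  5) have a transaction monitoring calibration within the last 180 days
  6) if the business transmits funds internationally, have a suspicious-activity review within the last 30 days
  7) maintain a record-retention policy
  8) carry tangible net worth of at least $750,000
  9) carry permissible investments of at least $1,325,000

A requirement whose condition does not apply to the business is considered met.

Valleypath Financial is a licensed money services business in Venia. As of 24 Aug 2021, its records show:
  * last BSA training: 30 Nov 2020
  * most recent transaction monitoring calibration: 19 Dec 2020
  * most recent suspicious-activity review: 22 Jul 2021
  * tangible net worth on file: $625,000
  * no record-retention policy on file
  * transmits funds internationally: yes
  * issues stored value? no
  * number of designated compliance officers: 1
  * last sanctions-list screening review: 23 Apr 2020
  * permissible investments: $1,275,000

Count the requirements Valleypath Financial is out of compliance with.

6

1. condition 'issues stored value' does not hold → requirement n/a → met
2. sanctions-list screening review 488 days ago vs limit 540 → met
3. designated compliance officers 1 < 2 → not met
4. BSA training 267 days ago vs limit 270 → met
5. transaction monitoring calibration 248 days ago vs limit 180 → not met
6. condition 'transmits funds internationally' holds; suspicious-activity review 33 days ago vs limit 30 → not met
7. record-retention policy absent → not met
8. tangible net worth $625,000 < $750,000 → not met
9. permissible investments $1,275,000 < $1,325,000 → not met
Not met: 6 of 9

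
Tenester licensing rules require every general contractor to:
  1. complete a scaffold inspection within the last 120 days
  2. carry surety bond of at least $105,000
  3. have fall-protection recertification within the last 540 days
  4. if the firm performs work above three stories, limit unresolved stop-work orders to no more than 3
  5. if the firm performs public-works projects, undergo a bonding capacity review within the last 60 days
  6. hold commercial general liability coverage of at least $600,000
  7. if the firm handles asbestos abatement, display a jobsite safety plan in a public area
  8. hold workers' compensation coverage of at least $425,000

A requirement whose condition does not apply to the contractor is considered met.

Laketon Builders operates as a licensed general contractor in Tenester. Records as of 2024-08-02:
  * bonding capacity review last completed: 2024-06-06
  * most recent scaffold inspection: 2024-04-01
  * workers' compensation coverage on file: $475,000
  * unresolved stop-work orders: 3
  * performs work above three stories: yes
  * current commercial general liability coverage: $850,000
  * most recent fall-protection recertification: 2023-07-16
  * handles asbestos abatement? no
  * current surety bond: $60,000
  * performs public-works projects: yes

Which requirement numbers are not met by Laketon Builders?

1. scaffold inspection 123 days ago vs limit 120 → not met
2. surety bond $60,000 < $105,000 → not met
3. fall-protection recertification 383 days ago vs limit 540 → met
4. condition 'performs work above three stories' holds; unresolved stop-work orders 3 ≤ 3 → met
5. condition 'performs public-works projects' holds; bonding capacity review 57 days ago vs limit 60 → met
6. commercial general liability coverage $850,000 ≥ $600,000 → met
7. condition 'handles asbestos abatement' does not hold → requirement n/a → met
8. workers' compensation coverage $475,000 ≥ $425,000 → met
Not met: 1, 2

1, 2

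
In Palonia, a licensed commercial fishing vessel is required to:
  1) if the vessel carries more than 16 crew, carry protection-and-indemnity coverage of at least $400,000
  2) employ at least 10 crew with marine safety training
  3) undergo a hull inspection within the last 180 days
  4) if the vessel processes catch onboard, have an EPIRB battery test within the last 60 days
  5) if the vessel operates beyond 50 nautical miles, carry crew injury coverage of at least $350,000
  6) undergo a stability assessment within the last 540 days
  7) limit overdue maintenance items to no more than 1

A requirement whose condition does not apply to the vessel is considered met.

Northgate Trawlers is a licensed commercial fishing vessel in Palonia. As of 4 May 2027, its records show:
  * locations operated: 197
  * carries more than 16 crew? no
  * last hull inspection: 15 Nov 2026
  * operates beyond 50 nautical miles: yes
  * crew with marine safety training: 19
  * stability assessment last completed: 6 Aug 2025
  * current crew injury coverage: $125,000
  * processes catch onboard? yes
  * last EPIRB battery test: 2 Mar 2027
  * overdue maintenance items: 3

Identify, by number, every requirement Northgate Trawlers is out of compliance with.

1. condition 'carries more than 16 crew' does not hold → requirement n/a → met
2. crew with marine safety training 19 ≥ 10 → met
3. hull inspection 170 days ago vs limit 180 → met
4. condition 'processes catch onboard' holds; EPIRB battery test 63 days ago vs limit 60 → not met
5. condition 'operates beyond 50 nautical miles' holds; crew injury coverage $125,000 < $350,000 → not met
6. stability assessment 636 days ago vs limit 540 → not met
7. overdue maintenance items 3 > 1 → not met
Not met: 4, 5, 6, 7

4, 5, 6, 7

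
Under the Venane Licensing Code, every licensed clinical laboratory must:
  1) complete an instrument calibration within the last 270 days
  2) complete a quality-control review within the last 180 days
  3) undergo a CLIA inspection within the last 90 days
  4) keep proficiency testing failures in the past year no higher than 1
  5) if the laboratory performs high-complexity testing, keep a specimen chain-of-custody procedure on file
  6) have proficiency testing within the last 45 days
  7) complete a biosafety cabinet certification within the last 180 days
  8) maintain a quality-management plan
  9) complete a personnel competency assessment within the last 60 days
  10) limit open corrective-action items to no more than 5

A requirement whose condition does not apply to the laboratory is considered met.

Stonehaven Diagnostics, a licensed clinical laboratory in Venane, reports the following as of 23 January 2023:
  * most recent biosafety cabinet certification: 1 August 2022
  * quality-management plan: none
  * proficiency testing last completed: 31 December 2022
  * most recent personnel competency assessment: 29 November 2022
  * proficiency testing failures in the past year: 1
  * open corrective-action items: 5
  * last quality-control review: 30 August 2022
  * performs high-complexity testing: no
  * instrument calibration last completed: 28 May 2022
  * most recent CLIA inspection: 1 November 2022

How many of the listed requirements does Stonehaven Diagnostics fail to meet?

1. instrument calibration 240 days ago vs limit 270 → met
2. quality-control review 146 days ago vs limit 180 → met
3. CLIA inspection 83 days ago vs limit 90 → met
4. proficiency testing failures in the past year 1 ≤ 1 → met
5. condition 'performs high-complexity testing' does not hold → requirement n/a → met
6. proficiency testing 23 days ago vs limit 45 → met
7. biosafety cabinet certification 175 days ago vs limit 180 → met
8. quality-management plan absent → not met
9. personnel competency assessment 55 days ago vs limit 60 → met
10. open corrective-action items 5 ≤ 5 → met
Not met: 1 of 10

1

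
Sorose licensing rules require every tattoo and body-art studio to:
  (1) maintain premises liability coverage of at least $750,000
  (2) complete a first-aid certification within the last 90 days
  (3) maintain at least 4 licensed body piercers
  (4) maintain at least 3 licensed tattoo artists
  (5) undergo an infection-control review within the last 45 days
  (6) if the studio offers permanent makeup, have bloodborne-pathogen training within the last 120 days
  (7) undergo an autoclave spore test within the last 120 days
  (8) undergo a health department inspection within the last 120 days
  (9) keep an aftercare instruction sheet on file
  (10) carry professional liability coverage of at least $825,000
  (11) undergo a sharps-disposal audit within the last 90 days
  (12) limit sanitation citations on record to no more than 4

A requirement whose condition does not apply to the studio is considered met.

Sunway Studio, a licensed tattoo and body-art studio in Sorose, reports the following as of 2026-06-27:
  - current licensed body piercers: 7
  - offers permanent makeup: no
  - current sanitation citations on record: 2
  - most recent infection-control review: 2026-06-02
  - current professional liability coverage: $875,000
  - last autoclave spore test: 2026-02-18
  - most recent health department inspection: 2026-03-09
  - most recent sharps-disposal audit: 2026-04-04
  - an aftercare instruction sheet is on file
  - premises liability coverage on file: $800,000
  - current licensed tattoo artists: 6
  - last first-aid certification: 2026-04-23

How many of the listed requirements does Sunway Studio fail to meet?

1

1. premises liability coverage $800,000 ≥ $750,000 → met
2. first-aid certification 65 days ago vs limit 90 → met
3. licensed body piercers 7 ≥ 4 → met
4. licensed tattoo artists 6 ≥ 3 → met
5. infection-control review 25 days ago vs limit 45 → met
6. condition 'offers permanent makeup' does not hold → requirement n/a → met
7. autoclave spore test 129 days ago vs limit 120 → not met
8. health department inspection 110 days ago vs limit 120 → met
9. aftercare instruction sheet present → met
10. professional liability coverage $875,000 ≥ $825,000 → met
11. sharps-disposal audit 84 days ago vs limit 90 → met
12. sanitation citations on record 2 ≤ 4 → met
Not met: 1 of 12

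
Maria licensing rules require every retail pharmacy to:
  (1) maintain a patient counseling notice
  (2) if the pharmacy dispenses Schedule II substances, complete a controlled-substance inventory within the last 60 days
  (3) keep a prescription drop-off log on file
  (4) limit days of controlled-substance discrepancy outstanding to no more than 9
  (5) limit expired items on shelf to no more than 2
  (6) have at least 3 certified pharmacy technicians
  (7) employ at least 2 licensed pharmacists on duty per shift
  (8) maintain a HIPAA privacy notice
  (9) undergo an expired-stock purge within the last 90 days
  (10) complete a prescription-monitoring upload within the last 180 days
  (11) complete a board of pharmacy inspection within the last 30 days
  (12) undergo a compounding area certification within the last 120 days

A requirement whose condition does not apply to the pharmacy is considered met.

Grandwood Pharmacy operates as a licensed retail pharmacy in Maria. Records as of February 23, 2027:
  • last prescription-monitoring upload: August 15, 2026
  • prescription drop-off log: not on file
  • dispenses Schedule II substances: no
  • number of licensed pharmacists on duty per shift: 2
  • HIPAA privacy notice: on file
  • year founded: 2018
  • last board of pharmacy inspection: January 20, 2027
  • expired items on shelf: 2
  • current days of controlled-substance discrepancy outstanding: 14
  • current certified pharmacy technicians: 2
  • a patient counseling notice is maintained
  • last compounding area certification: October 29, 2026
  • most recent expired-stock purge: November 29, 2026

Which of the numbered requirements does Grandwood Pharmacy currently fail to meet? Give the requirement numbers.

3, 4, 6, 10, 11

1. patient counseling notice present → met
2. condition 'dispenses Schedule II substances' does not hold → requirement n/a → met
3. prescription drop-off log absent → not met
4. days of controlled-substance discrepancy outstanding 14 > 9 → not met
5. expired items on shelf 2 ≤ 2 → met
6. certified pharmacy technicians 2 < 3 → not met
7. licensed pharmacists on duty per shift 2 ≥ 2 → met
8. HIPAA privacy notice present → met
9. expired-stock purge 86 days ago vs limit 90 → met
10. prescription-monitoring upload 192 days ago vs limit 180 → not met
11. board of pharmacy inspection 34 days ago vs limit 30 → not met
12. compounding area certification 117 days ago vs limit 120 → met
Not met: 3, 4, 6, 10, 11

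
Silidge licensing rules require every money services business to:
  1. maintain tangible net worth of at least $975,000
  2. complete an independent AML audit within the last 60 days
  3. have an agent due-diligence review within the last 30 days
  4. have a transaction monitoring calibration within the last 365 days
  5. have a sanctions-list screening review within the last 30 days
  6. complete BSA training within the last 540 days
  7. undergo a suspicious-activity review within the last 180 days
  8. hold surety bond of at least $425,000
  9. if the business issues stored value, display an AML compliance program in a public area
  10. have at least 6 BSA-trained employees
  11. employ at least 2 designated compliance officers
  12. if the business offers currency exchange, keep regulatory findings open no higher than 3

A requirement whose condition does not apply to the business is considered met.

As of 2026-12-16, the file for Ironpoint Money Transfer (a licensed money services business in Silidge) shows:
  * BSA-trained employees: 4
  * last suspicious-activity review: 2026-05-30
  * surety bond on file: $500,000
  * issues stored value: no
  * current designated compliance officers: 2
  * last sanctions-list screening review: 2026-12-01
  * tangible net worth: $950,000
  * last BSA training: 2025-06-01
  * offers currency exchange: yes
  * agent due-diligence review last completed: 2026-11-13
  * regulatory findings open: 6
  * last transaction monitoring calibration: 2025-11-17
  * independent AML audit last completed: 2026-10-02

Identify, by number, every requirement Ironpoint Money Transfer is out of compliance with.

1. tangible net worth $950,000 < $975,000 → not met
2. independent AML audit 75 days ago vs limit 60 → not met
3. agent due-diligence review 33 days ago vs limit 30 → not met
4. transaction monitoring calibration 394 days ago vs limit 365 → not met
5. sanctions-list screening review 15 days ago vs limit 30 → met
6. BSA training 563 days ago vs limit 540 → not met
7. suspicious-activity review 200 days ago vs limit 180 → not met
8. surety bond $500,000 ≥ $425,000 → met
9. condition 'issues stored value' does not hold → requirement n/a → met
10. BSA-trained employees 4 < 6 → not met
11. designated compliance officers 2 ≥ 2 → met
12. condition 'offers currency exchange' holds; regulatory findings open 6 > 3 → not met
Not met: 1, 2, 3, 4, 6, 7, 10, 12

1, 2, 3, 4, 6, 7, 10, 12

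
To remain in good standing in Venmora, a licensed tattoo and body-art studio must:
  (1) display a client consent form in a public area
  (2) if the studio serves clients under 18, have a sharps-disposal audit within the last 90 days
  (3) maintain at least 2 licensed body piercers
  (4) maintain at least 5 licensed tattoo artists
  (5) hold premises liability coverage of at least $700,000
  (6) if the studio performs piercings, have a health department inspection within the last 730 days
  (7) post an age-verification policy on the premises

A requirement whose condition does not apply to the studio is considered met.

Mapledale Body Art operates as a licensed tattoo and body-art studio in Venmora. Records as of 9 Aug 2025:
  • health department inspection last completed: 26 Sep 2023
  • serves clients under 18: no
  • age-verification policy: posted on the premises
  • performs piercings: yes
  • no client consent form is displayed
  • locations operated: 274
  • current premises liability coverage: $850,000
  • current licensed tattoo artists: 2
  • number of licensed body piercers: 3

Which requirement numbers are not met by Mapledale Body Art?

1. client consent form absent → not met
2. condition 'serves clients under 18' does not hold → requirement n/a → met
3. licensed body piercers 3 ≥ 2 → met
4. licensed tattoo artists 2 < 5 → not met
5. premises liability coverage $850,000 ≥ $700,000 → met
6. condition 'performs piercings' holds; health department inspection 683 days ago vs limit 730 → met
7. age-verification policy present → met
Not met: 1, 4

1, 4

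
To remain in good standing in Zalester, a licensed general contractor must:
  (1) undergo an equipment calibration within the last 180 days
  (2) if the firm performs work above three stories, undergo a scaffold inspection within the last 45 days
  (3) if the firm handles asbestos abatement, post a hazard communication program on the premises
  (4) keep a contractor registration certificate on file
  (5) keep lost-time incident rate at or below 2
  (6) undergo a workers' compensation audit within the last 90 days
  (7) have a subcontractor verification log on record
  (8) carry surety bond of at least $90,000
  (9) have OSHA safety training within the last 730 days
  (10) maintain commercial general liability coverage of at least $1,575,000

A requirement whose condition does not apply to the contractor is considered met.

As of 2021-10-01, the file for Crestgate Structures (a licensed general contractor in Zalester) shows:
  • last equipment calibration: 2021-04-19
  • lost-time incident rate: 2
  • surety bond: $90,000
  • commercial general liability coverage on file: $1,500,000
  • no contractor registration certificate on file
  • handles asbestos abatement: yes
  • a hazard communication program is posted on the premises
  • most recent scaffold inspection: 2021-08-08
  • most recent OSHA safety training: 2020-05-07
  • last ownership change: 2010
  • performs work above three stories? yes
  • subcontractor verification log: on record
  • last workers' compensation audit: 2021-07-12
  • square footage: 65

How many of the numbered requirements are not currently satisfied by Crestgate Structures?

1. equipment calibration 165 days ago vs limit 180 → met
2. condition 'performs work above three stories' holds; scaffold inspection 54 days ago vs limit 45 → not met
3. condition 'handles asbestos abatement' holds; hazard communication program present → met
4. contractor registration certificate absent → not met
5. lost-time incident rate 2 ≤ 2 → met
6. workers' compensation audit 81 days ago vs limit 90 → met
7. subcontractor verification log present → met
8. surety bond $90,000 ≥ $90,000 → met
9. OSHA safety training 512 days ago vs limit 730 → met
10. commercial general liability coverage $1,500,000 < $1,575,000 → not met
Not met: 3 of 10

3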